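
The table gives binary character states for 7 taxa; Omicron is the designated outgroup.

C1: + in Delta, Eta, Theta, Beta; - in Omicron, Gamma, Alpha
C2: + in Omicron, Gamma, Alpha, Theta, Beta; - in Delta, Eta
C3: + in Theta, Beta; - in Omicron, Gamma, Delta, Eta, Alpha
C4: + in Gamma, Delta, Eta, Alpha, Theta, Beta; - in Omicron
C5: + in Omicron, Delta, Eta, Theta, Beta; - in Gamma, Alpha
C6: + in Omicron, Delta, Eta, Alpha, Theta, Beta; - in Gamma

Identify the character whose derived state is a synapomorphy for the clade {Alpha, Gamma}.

Character polarity is set by the outgroup: the derived state is whichever differs from the outgroup's state, so for C2, C5, C6 the derived state is '-', and for the remaining characters it is '+'.
Only Beta, Delta, Eta, and Theta show the derived state '+' for C1, supporting them as a clade.
C2 (derived state '-') is shared by Delta and Eta — a synapomorphy uniting that clade.
C3 (derived state '+') is shared by Beta and Theta — a synapomorphy uniting that clade.
All ingroup taxa share the derived state '+' for C4; it defines the ingroup but does not resolve relationships within it.
C5: derived state '-' in Alpha and Gamma only — synapomorphy for {Alpha, Gamma}.
C6: derived state '-' in Gamma only — an autapomorphy, so it tells us nothing about relationships among taxa.
Most parsimonious ingroup topology: ((Gamma,Alpha),((Delta,Eta),(Theta,Beta))).
The clade {Alpha, Gamma} is supported by C5: its derived state '-' occurs in exactly those taxa and in no other taxon (including the outgroup).

C5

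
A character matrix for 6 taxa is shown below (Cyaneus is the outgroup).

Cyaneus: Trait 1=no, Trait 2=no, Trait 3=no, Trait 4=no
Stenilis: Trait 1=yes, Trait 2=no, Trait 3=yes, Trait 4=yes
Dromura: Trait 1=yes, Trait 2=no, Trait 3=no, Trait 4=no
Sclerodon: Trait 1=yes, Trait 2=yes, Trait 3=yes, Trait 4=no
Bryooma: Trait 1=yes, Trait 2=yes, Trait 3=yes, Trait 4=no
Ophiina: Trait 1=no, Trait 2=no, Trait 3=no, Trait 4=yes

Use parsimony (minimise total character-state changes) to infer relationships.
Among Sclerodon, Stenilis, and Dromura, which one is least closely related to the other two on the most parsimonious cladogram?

Dromura

The outgroup has state 'no' for every character, so 'yes' is the derived state throughout.
Only Bryooma, Dromura, Sclerodon, and Stenilis show the derived state 'yes' for Trait 1, supporting them as a clade.
Only Bryooma and Sclerodon show the derived state 'yes' for Trait 2, supporting them as a clade.
Only Bryooma, Sclerodon, and Stenilis show the derived state 'yes' for Trait 3, supporting them as a clade.
Trait 4 groups Ophiina and Stenilis, which is incompatible with the clades supported by the remaining characters; treating it as convergent (homoplasy) costs fewer steps than any alternative tree.
Most parsimonious ingroup topology: (((Stenilis,(Sclerodon,Bryooma)),Dromura),Ophiina).
Sclerodon and Stenilis share a more recent common ancestor with each other than either does with Dromura, so Dromura is the least closely related of the three.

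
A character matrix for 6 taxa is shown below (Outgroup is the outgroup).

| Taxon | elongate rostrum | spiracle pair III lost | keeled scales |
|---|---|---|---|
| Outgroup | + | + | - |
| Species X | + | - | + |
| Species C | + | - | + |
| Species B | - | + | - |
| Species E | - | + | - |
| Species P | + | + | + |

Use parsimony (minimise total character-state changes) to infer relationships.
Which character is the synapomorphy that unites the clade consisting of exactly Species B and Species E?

elongate rostrum

Character polarity is set by the outgroup: the derived state is whichever differs from the outgroup's state, so for elongate rostrum, spiracle pair III lost the derived state is '-', and for the remaining characters it is '+'.
Only Species B and Species E show the derived state '-' for elongate rostrum, supporting them as a clade.
spiracle pair III lost: derived state '-' in Species C and Species X only — synapomorphy for {Species C, Species X}.
Only Species C, Species P, and Species X show the derived state '+' for keeled scales, supporting them as a clade.
Most parsimonious ingroup topology: (((Species X,Species C),Species P),(Species B,Species E)).
The clade {Species B, Species E} is supported by elongate rostrum: its derived state '-' occurs in exactly those taxa and in no other taxon (including the outgroup).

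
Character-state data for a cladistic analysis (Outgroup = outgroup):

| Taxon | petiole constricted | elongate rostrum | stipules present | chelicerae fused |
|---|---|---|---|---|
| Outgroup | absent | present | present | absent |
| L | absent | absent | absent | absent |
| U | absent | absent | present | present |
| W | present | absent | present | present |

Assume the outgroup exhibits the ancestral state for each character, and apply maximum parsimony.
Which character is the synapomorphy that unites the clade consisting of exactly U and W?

Character polarity is set by the outgroup: the derived state is whichever differs from the outgroup's state, so for elongate rostrum, stipules present the derived state is 'absent', and for the remaining characters it is 'present'.
petiole constricted (derived state 'present') is unique to W (autapomorphy; uninformative for grouping).
elongate rostrum (derived state 'absent') is shared by all ingroup taxa — unites the whole ingroup.
stipules present (derived state 'absent') is unique to L (autapomorphy; uninformative for grouping).
chelicerae fused: derived state 'present' in U and W only — synapomorphy for {U, W}.
Most parsimonious ingroup topology: (L,(U,W)).
The clade {U, W} is supported by chelicerae fused: its derived state 'present' occurs in exactly those taxa and in no other taxon (including the outgroup).

chelicerae fused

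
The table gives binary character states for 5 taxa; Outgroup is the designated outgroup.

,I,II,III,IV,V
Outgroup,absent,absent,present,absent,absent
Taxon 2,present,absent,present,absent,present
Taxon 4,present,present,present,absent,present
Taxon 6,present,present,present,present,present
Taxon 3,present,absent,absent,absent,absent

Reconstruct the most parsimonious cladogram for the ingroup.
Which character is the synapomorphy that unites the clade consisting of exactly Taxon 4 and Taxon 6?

Character polarity is set by the outgroup: the derived state is whichever differs from the outgroup's state, so for III the derived state is 'absent', and for the remaining characters it is 'present'.
All ingroup taxa share the derived state 'present' for I; it defines the ingroup but does not resolve relationships within it.
II (derived state 'present') is shared by Taxon 4 and Taxon 6 — a synapomorphy uniting that clade.
III: derived state 'absent' in Taxon 3 only — an autapomorphy, so it tells us nothing about relationships among taxa.
IV: derived state 'present' in Taxon 6 only — an autapomorphy, so it tells us nothing about relationships among taxa.
V (derived state 'present') is shared by Taxon 2, Taxon 4, and Taxon 6 — a synapomorphy uniting that clade.
Most parsimonious ingroup topology: ((Taxon 2,(Taxon 4,Taxon 6)),Taxon 3).
The clade {Taxon 4, Taxon 6} is supported by II: its derived state 'present' occurs in exactly those taxa and in no other taxon (including the outgroup).

II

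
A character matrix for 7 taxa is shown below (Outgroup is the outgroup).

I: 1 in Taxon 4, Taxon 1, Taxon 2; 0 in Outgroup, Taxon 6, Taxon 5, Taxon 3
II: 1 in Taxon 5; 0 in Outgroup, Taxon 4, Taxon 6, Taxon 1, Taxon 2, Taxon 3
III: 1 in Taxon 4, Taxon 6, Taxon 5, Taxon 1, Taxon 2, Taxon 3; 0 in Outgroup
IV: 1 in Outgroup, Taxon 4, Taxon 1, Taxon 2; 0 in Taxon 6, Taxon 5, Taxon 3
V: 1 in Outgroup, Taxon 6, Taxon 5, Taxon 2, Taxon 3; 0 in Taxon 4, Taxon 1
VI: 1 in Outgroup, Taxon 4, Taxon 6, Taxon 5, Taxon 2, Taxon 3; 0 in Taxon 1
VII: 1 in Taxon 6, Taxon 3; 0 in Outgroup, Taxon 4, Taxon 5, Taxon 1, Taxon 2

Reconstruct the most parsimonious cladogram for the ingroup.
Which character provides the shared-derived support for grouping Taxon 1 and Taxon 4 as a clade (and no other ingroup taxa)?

Character polarity is set by the outgroup: the derived state is whichever differs from the outgroup's state, so for IV, V, VI the derived state is '0', and for the remaining characters it is '1'.
Only Taxon 1, Taxon 2, and Taxon 4 show the derived state '1' for I, supporting them as a clade.
II (derived state '1') is unique to Taxon 5 (autapomorphy; uninformative for grouping).
All ingroup taxa share the derived state '1' for III; it defines the ingroup but does not resolve relationships within it.
IV (derived state '0') is shared by Taxon 3, Taxon 5, and Taxon 6 — a synapomorphy uniting that clade.
V (derived state '0') is shared by Taxon 1 and Taxon 4 — a synapomorphy uniting that clade.
VI (derived state '0') is unique to Taxon 1 (autapomorphy; uninformative for grouping).
VII (derived state '1') is shared by Taxon 3 and Taxon 6 — a synapomorphy uniting that clade.
Most parsimonious ingroup topology: (((Taxon 4,Taxon 1),Taxon 2),((Taxon 6,Taxon 3),Taxon 5)).
The clade {Taxon 1, Taxon 4} is supported by V: its derived state '0' occurs in exactly those taxa and in no other taxon (including the outgroup).

V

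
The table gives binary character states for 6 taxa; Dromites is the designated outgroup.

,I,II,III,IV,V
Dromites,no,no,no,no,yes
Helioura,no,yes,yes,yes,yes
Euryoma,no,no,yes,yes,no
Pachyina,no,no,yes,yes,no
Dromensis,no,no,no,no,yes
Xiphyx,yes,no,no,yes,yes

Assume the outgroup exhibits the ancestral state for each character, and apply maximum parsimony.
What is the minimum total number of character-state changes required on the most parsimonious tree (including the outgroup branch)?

5

Character polarity is set by the outgroup: the derived state is whichever differs from the outgroup's state, so for V the derived state is 'no', and for the remaining characters it is 'yes'.
I (derived state 'yes') is unique to Xiphyx (autapomorphy; uninformative for grouping).
II (derived state 'yes') is unique to Helioura (autapomorphy; uninformative for grouping).
Only Euryoma, Helioura, and Pachyina show the derived state 'yes' for III, supporting them as a clade.
IV: derived state 'yes' in Euryoma, Helioura, Pachyina, and Xiphyx only — synapomorphy for {Euryoma, Helioura, Pachyina, Xiphyx}.
V (derived state 'no') is shared by Euryoma and Pachyina — a synapomorphy uniting that clade.
Most parsimonious ingroup topology: (((Helioura,(Euryoma,Pachyina)),Xiphyx),Dromensis).
Changes per character on this tree: I: 1; II: 1; III: 1; IV: 1; V: 1.
Total = 5.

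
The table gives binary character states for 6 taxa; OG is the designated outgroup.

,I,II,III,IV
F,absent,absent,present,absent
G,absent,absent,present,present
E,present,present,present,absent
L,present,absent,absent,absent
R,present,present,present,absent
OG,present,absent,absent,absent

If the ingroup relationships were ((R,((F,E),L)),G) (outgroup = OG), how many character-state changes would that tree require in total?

7

Map each character onto ((R,((F,E),L)),G) (rooted by OG) and count the minimum state changes it requires (Fitch parsimony):
I: 2; II: 2; III: 2; IV: 1.
Total tree length = 7.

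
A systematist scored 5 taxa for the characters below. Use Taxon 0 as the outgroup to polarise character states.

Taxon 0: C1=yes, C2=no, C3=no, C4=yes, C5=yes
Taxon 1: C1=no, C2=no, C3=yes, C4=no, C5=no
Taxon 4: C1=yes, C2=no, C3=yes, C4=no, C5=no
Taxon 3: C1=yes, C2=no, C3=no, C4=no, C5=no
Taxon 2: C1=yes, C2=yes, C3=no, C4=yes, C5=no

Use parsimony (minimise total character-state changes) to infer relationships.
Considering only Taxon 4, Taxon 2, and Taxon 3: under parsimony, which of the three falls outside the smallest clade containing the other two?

Character polarity is set by the outgroup: the derived state is whichever differs from the outgroup's state, so for C1, C4, C5 the derived state is 'no', and for the remaining characters it is 'yes'.
C1 (derived state 'no') is unique to Taxon 1 (autapomorphy; uninformative for grouping).
C2: derived state 'yes' in Taxon 2 only — an autapomorphy, so it tells us nothing about relationships among taxa.
C3: derived state 'yes' in Taxon 1 and Taxon 4 only — synapomorphy for {Taxon 1, Taxon 4}.
C4: derived state 'no' in Taxon 1, Taxon 3, and Taxon 4 only — synapomorphy for {Taxon 1, Taxon 3, Taxon 4}.
All ingroup taxa share the derived state 'no' for C5; it defines the ingroup but does not resolve relationships within it.
Most parsimonious ingroup topology: (((Taxon 1,Taxon 4),Taxon 3),Taxon 2).
Taxon 3 and Taxon 4 share a more recent common ancestor with each other than either does with Taxon 2, so Taxon 2 is the least closely related of the three.

Taxon 2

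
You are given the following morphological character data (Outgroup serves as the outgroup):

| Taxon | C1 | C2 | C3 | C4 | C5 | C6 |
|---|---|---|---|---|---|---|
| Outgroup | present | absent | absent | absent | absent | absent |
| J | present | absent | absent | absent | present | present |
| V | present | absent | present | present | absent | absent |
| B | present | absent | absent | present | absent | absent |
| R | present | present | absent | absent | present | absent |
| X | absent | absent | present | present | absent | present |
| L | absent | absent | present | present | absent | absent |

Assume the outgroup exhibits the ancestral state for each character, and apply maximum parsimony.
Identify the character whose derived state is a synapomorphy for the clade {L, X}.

C1

Character polarity is set by the outgroup: the derived state is whichever differs from the outgroup's state, so for C1 the derived state is 'absent', and for the remaining characters it is 'present'.
C1 (derived state 'absent') is shared by L and X — a synapomorphy uniting that clade.
C2 (derived state 'present') is unique to R (autapomorphy; uninformative for grouping).
C3 (derived state 'present') is shared by L, V, and X — a synapomorphy uniting that clade.
C4: derived state 'present' in B, L, V, and X only — synapomorphy for {B, L, V, X}.
C5 (derived state 'present') is shared by J and R — a synapomorphy uniting that clade.
C6 (state 'present') occurs in J and X but conflicts with the nesting implied by the other characters — most parsimoniously interpreted as homoplasy.
Most parsimonious ingroup topology: ((J,R),((V,(X,L)),B)).
The clade {L, X} is supported by C1: its derived state 'absent' occurs in exactly those taxa and in no other taxon (including the outgroup).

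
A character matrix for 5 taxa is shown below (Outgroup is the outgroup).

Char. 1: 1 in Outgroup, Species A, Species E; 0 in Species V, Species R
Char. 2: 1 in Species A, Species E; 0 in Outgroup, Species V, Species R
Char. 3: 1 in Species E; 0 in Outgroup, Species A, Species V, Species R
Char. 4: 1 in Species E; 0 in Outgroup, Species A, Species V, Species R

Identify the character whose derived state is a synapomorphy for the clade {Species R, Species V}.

Character polarity is set by the outgroup: the derived state is whichever differs from the outgroup's state, so for Char. 1 the derived state is '0', and for the remaining characters it is '1'.
Char. 1: derived state '0' in Species R and Species V only — synapomorphy for {Species R, Species V}.
Char. 2: derived state '1' in Species A and Species E only — synapomorphy for {Species A, Species E}.
Char. 3 (derived state '1') is unique to Species E (autapomorphy; uninformative for grouping).
Char. 4: derived state '1' in Species E only — an autapomorphy, so it tells us nothing about relationships among taxa.
Most parsimonious ingroup topology: ((Species A,Species E),(Species V,Species R)).
The clade {Species R, Species V} is supported by Char. 1: its derived state '0' occurs in exactly those taxa and in no other taxon (including the outgroup).

Char. 1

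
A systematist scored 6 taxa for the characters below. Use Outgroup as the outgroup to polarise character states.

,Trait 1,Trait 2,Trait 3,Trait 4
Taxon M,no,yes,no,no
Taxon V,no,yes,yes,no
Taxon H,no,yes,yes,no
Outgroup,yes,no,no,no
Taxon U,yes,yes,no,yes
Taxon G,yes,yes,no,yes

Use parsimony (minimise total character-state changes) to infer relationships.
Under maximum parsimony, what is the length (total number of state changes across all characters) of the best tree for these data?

4

Character polarity is set by the outgroup: the derived state is whichever differs from the outgroup's state, so for Trait 1 the derived state is 'no', and for the remaining characters it is 'yes'.
Only Taxon H, Taxon M, and Taxon V show the derived state 'no' for Trait 1, supporting them as a clade.
All ingroup taxa share the derived state 'yes' for Trait 2; it defines the ingroup but does not resolve relationships within it.
Only Taxon H and Taxon V show the derived state 'yes' for Trait 3, supporting them as a clade.
Trait 4 (derived state 'yes') is shared by Taxon G and Taxon U — a synapomorphy uniting that clade.
Most parsimonious ingroup topology: (((Taxon H,Taxon V),Taxon M),(Taxon G,Taxon U)).
Changes per character on this tree: Trait 1: 1; Trait 2: 1; Trait 3: 1; Trait 4: 1.
Total = 4.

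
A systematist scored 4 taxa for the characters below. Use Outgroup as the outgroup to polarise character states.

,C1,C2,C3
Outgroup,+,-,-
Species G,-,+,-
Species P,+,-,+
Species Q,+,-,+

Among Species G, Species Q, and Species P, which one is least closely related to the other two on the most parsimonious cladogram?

Character polarity is set by the outgroup: the derived state is whichever differs from the outgroup's state, so for C1 the derived state is '-', and for the remaining characters it is '+'.
C1 (derived state '-') is unique to Species G (autapomorphy; uninformative for grouping).
C2: derived state '+' in Species G only — an autapomorphy, so it tells us nothing about relationships among taxa.
C3: derived state '+' in Species P and Species Q only — synapomorphy for {Species P, Species Q}.
Most parsimonious ingroup topology: (Species G,(Species P,Species Q)).
Species Q and Species P share a more recent common ancestor with each other than either does with Species G, so Species G is the least closely related of the three.

Species G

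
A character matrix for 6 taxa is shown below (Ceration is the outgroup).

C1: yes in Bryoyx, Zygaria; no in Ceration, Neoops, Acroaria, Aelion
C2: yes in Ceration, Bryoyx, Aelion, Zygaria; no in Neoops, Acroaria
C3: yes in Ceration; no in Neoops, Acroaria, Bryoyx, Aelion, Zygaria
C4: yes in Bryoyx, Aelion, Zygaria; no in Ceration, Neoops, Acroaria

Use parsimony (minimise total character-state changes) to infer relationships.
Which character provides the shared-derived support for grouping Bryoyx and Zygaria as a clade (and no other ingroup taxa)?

C1

Character polarity is set by the outgroup: the derived state is whichever differs from the outgroup's state, so for C2, C3 the derived state is 'no', and for the remaining characters it is 'yes'.
C1: derived state 'yes' in Bryoyx and Zygaria only — synapomorphy for {Bryoyx, Zygaria}.
C2: derived state 'no' in Acroaria and Neoops only — synapomorphy for {Acroaria, Neoops}.
C3 (derived state 'no') is shared by all ingroup taxa — unites the whole ingroup.
C4: derived state 'yes' in Aelion, Bryoyx, and Zygaria only — synapomorphy for {Aelion, Bryoyx, Zygaria}.
Most parsimonious ingroup topology: ((Neoops,Acroaria),((Bryoyx,Zygaria),Aelion)).
The clade {Bryoyx, Zygaria} is supported by C1: its derived state 'yes' occurs in exactly those taxa and in no other taxon (including the outgroup).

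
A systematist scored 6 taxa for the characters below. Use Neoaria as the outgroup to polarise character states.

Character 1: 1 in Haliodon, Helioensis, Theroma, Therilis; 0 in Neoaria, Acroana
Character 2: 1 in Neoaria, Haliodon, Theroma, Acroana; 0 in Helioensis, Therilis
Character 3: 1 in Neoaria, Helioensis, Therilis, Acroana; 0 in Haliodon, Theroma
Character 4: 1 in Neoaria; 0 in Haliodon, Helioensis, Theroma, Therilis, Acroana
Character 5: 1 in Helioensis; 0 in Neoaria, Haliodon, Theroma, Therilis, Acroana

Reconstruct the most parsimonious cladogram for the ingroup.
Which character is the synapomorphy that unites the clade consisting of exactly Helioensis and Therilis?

Character 2

Character polarity is set by the outgroup: the derived state is whichever differs from the outgroup's state, so for Character 2, Character 3, Character 4 the derived state is '0', and for the remaining characters it is '1'.
Only Haliodon, Helioensis, Therilis, and Theroma show the derived state '1' for Character 1, supporting them as a clade.
Character 2: derived state '0' in Helioensis and Therilis only — synapomorphy for {Helioensis, Therilis}.
Character 3 (derived state '0') is shared by Haliodon and Theroma — a synapomorphy uniting that clade.
Character 4 (derived state '0') is shared by all ingroup taxa — unites the whole ingroup.
Character 5: derived state '1' in Helioensis only — an autapomorphy, so it tells us nothing about relationships among taxa.
Most parsimonious ingroup topology: (((Haliodon,Theroma),(Helioensis,Therilis)),Acroana).
The clade {Helioensis, Therilis} is supported by Character 2: its derived state '0' occurs in exactly those taxa and in no other taxon (including the outgroup).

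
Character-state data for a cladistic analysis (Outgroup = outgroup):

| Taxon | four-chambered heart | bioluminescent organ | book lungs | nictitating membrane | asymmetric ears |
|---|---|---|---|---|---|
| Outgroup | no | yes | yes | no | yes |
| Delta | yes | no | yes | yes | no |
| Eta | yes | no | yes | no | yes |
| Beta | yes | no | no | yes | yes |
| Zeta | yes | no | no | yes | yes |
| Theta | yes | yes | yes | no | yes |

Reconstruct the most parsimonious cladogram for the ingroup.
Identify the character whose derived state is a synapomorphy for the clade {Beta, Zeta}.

Character polarity is set by the outgroup: the derived state is whichever differs from the outgroup's state, so for bioluminescent organ, book lungs, asymmetric ears the derived state is 'no', and for the remaining characters it is 'yes'.
All ingroup taxa share the derived state 'yes' for four-chambered heart; it defines the ingroup but does not resolve relationships within it.
Only Beta, Delta, Eta, and Zeta show the derived state 'no' for bioluminescent organ, supporting them as a clade.
Only Beta and Zeta show the derived state 'no' for book lungs, supporting them as a clade.
nictitating membrane: derived state 'yes' in Beta, Delta, and Zeta only — synapomorphy for {Beta, Delta, Zeta}.
asymmetric ears (derived state 'no') is unique to Delta (autapomorphy; uninformative for grouping).
Most parsimonious ingroup topology: (((Delta,(Beta,Zeta)),Eta),Theta).
The clade {Beta, Zeta} is supported by book lungs: its derived state 'no' occurs in exactly those taxa and in no other taxon (including the outgroup).

book lungs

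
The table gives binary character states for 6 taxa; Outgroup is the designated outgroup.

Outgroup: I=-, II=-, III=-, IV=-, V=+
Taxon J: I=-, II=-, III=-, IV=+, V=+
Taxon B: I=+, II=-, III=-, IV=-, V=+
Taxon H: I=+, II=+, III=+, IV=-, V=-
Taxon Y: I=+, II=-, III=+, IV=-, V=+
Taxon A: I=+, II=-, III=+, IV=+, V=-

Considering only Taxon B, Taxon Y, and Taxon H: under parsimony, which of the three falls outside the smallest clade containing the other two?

Character polarity is set by the outgroup: the derived state is whichever differs from the outgroup's state, so for V the derived state is '-', and for the remaining characters it is '+'.
I (derived state '+') is shared by Taxon A, Taxon B, Taxon H, and Taxon Y — a synapomorphy uniting that clade.
II: derived state '+' in Taxon H only — an autapomorphy, so it tells us nothing about relationships among taxa.
Only Taxon A, Taxon H, and Taxon Y show the derived state '+' for III, supporting them as a clade.
IV groups Taxon A and Taxon J, which is incompatible with the clades supported by the remaining characters; treating it as convergent (homoplasy) costs fewer steps than any alternative tree.
V: derived state '-' in Taxon A and Taxon H only — synapomorphy for {Taxon A, Taxon H}.
Most parsimonious ingroup topology: (Taxon J,(Taxon B,((Taxon H,Taxon A),Taxon Y))).
Taxon H and Taxon Y share a more recent common ancestor with each other than either does with Taxon B, so Taxon B is the least closely related of the three.

Taxon B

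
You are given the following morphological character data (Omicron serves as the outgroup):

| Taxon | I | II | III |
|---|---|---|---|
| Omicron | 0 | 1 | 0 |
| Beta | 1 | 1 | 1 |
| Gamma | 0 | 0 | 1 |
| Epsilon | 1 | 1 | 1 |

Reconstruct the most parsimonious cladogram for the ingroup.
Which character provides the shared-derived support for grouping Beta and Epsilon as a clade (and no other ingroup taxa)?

Character polarity is set by the outgroup: the derived state is whichever differs from the outgroup's state, so for II the derived state is '0', and for the remaining characters it is '1'.
I: derived state '1' in Beta and Epsilon only — synapomorphy for {Beta, Epsilon}.
II: derived state '0' in Gamma only — an autapomorphy, so it tells us nothing about relationships among taxa.
All ingroup taxa share the derived state '1' for III; it defines the ingroup but does not resolve relationships within it.
Most parsimonious ingroup topology: ((Beta,Epsilon),Gamma).
The clade {Beta, Epsilon} is supported by I: its derived state '1' occurs in exactly those taxa and in no other taxon (including the outgroup).

I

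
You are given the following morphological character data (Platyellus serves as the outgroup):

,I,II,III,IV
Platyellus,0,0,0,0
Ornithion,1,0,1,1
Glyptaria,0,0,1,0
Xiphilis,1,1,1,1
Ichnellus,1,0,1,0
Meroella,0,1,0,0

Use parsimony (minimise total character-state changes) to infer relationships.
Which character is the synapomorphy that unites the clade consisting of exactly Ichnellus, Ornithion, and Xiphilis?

I

The outgroup has state '0' for every character, so '1' is the derived state throughout.
Only Ichnellus, Ornithion, and Xiphilis show the derived state '1' for I, supporting them as a clade.
II (state '1') occurs in Meroella and Xiphilis but conflicts with the nesting implied by the other characters — most parsimoniously interpreted as homoplasy.
Only Glyptaria, Ichnellus, Ornithion, and Xiphilis show the derived state '1' for III, supporting them as a clade.
Only Ornithion and Xiphilis show the derived state '1' for IV, supporting them as a clade.
Most parsimonious ingroup topology: ((((Ornithion,Xiphilis),Ichnellus),Glyptaria),Meroella).
The clade {Ichnellus, Ornithion, Xiphilis} is supported by I: its derived state '1' occurs in exactly those taxa and in no other taxon (including the outgroup).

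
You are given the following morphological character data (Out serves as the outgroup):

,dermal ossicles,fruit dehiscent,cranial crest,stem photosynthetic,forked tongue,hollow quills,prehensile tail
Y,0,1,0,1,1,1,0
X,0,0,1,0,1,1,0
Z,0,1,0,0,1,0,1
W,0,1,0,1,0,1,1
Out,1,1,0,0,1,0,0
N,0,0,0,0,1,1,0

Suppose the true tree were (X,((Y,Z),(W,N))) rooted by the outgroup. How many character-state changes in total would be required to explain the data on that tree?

11

Map each character onto (X,((Y,Z),(W,N))) (rooted by Out) and count the minimum state changes it requires (Fitch parsimony):
dermal ossicles: 1; fruit dehiscent: 2; cranial crest: 1; stem photosynthetic: 2; forked tongue: 1; hollow quills: 2; prehensile tail: 2.
Total tree length = 11.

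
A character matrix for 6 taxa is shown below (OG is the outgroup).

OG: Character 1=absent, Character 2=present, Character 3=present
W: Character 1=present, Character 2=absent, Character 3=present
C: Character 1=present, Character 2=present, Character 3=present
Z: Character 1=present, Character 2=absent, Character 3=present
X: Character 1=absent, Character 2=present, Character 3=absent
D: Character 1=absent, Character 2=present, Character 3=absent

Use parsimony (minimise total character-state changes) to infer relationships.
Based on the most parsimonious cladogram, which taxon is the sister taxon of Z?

Character polarity is set by the outgroup: the derived state is whichever differs from the outgroup's state, so for Character 2, Character 3 the derived state is 'absent', and for the remaining characters it is 'present'.
Character 1: derived state 'present' in C, W, and Z only — synapomorphy for {C, W, Z}.
Character 2 (derived state 'absent') is shared by W and Z — a synapomorphy uniting that clade.
Character 3 (derived state 'absent') is shared by D and X — a synapomorphy uniting that clade.
Most parsimonious ingroup topology: (((W,Z),C),(X,D)).
Z and W form a cherry on this tree, so they are sister taxa.

W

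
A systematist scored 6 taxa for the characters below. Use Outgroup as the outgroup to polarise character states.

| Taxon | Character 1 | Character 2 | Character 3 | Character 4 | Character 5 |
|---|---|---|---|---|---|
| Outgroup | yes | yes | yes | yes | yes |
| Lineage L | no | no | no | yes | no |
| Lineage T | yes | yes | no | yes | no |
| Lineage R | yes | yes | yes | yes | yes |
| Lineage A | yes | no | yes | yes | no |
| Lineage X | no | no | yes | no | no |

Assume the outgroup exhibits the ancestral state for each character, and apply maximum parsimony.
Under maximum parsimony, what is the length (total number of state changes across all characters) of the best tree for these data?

6

The outgroup has state 'yes' for every character, so 'no' is the derived state throughout.
Only Lineage L and Lineage X show the derived state 'no' for Character 1, supporting them as a clade.
Character 2 (derived state 'no') is shared by Lineage A, Lineage L, and Lineage X — a synapomorphy uniting that clade.
Character 3 groups Lineage L and Lineage T, which is incompatible with the clades supported by the remaining characters; treating it as convergent (homoplasy) costs fewer steps than any alternative tree.
Character 4: derived state 'no' in Lineage X only — an autapomorphy, so it tells us nothing about relationships among taxa.
Only Lineage A, Lineage L, Lineage T, and Lineage X show the derived state 'no' for Character 5, supporting them as a clade.
Most parsimonious ingroup topology: ((((Lineage L,Lineage X),Lineage A),Lineage T),Lineage R).
Changes per character on this tree: Character 1: 1; Character 2: 1; Character 3: 2; Character 4: 1; Character 5: 1.
Total = 6.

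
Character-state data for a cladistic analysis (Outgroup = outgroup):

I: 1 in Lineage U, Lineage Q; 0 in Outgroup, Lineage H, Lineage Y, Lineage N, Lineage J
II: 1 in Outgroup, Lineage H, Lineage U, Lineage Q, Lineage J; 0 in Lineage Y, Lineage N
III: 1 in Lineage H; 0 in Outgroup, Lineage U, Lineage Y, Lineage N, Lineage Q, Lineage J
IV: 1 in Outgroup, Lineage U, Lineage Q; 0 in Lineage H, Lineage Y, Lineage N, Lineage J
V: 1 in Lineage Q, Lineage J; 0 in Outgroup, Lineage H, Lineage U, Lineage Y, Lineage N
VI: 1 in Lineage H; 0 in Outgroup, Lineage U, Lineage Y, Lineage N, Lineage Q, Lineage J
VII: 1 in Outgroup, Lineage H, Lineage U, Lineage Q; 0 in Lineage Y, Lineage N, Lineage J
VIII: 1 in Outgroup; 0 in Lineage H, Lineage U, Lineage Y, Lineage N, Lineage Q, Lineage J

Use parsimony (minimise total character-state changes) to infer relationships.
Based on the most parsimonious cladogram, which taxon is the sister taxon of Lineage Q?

Character polarity is set by the outgroup: the derived state is whichever differs from the outgroup's state, so for II, IV, VII, VIII the derived state is '0', and for the remaining characters it is '1'.
Only Lineage Q and Lineage U show the derived state '1' for I, supporting them as a clade.
II: derived state '0' in Lineage N and Lineage Y only — synapomorphy for {Lineage N, Lineage Y}.
III: derived state '1' in Lineage H only — an autapomorphy, so it tells us nothing about relationships among taxa.
Only Lineage H, Lineage J, Lineage N, and Lineage Y show the derived state '0' for IV, supporting them as a clade.
V groups Lineage J and Lineage Q, which is incompatible with the clades supported by the remaining characters; treating it as convergent (homoplasy) costs fewer steps than any alternative tree.
VI: derived state '1' in Lineage H only — an autapomorphy, so it tells us nothing about relationships among taxa.
Only Lineage J, Lineage N, and Lineage Y show the derived state '0' for VII, supporting them as a clade.
VIII (derived state '0') is shared by all ingroup taxa — unites the whole ingroup.
Most parsimonious ingroup topology: ((Lineage H,((Lineage Y,Lineage N),Lineage J)),(Lineage U,Lineage Q)).
Lineage Q and Lineage U form a cherry on this tree, so they are sister taxa.

Lineage U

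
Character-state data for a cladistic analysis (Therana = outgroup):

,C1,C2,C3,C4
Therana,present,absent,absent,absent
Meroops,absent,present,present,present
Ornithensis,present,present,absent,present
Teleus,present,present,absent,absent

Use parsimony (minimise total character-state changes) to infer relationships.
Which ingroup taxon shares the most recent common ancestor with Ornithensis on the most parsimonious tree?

Meroops

Character polarity is set by the outgroup: the derived state is whichever differs from the outgroup's state, so for C1 the derived state is 'absent', and for the remaining characters it is 'present'.
C1: derived state 'absent' in Meroops only — an autapomorphy, so it tells us nothing about relationships among taxa.
C2 (derived state 'present') is shared by all ingroup taxa — unites the whole ingroup.
C3: derived state 'present' in Meroops only — an autapomorphy, so it tells us nothing about relationships among taxa.
Only Meroops and Ornithensis show the derived state 'present' for C4, supporting them as a clade.
Most parsimonious ingroup topology: ((Meroops,Ornithensis),Teleus).
Ornithensis and Meroops form a cherry on this tree, so they are sister taxa.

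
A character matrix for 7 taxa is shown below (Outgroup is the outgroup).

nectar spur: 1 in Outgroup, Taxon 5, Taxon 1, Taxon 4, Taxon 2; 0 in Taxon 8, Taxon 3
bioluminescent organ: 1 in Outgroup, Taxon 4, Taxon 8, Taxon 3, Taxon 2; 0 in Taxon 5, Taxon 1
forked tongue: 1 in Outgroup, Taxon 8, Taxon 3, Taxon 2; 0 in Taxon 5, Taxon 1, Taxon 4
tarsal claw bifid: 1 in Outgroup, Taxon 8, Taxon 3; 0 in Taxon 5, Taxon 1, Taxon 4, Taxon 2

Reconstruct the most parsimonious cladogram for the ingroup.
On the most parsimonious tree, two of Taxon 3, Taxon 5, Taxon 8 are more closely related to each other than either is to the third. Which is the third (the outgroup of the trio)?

Taxon 5

The outgroup has state '1' for every character, so '0' is the derived state throughout.
nectar spur (derived state '0') is shared by Taxon 3 and Taxon 8 — a synapomorphy uniting that clade.
bioluminescent organ: derived state '0' in Taxon 1 and Taxon 5 only — synapomorphy for {Taxon 1, Taxon 5}.
Only Taxon 1, Taxon 4, and Taxon 5 show the derived state '0' for forked tongue, supporting them as a clade.
Only Taxon 1, Taxon 2, Taxon 4, and Taxon 5 show the derived state '0' for tarsal claw bifid, supporting them as a clade.
Most parsimonious ingroup topology: ((((Taxon 5,Taxon 1),Taxon 4),Taxon 2),(Taxon 8,Taxon 3)).
Taxon 3 and Taxon 8 share a more recent common ancestor with each other than either does with Taxon 5, so Taxon 5 is the least closely related of the three.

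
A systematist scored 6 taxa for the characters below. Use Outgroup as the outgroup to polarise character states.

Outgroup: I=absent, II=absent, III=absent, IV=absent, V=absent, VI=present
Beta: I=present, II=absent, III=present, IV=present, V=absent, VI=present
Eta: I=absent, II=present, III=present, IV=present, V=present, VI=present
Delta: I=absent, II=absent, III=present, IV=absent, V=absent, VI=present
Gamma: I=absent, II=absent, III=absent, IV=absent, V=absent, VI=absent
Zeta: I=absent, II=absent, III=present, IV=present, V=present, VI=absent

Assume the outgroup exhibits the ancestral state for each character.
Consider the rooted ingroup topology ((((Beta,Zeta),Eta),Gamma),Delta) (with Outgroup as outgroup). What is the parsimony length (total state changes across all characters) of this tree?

9

Map each character onto ((((Beta,Zeta),Eta),Gamma),Delta) (rooted by Outgroup) and count the minimum state changes it requires (Fitch parsimony):
I: 1; II: 1; III: 2; IV: 1; V: 2; VI: 2.
Total tree length = 9.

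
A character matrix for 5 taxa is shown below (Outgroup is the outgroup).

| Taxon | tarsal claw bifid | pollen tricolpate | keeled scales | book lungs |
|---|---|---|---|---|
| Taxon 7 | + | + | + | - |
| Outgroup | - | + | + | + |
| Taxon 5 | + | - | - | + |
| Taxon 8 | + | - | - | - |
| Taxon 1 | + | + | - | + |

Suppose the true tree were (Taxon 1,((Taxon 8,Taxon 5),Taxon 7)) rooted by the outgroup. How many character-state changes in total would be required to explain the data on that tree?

Map each character onto (Taxon 1,((Taxon 8,Taxon 5),Taxon 7)) (rooted by Outgroup) and count the minimum state changes it requires (Fitch parsimony):
tarsal claw bifid: 1; pollen tricolpate: 1; keeled scales: 2; book lungs: 2.
Total tree length = 6.

6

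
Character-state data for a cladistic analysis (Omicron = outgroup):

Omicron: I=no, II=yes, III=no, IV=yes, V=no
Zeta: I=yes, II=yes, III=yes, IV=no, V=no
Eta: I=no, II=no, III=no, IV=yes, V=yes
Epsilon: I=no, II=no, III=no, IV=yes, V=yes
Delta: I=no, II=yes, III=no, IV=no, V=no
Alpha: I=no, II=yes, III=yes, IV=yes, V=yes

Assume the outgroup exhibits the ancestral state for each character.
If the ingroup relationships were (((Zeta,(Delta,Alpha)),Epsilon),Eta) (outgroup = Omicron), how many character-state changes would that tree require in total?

Map each character onto (((Zeta,(Delta,Alpha)),Epsilon),Eta) (rooted by Omicron) and count the minimum state changes it requires (Fitch parsimony):
I: 1; II: 2; III: 2; IV: 2; V: 3.
Total tree length = 10.

10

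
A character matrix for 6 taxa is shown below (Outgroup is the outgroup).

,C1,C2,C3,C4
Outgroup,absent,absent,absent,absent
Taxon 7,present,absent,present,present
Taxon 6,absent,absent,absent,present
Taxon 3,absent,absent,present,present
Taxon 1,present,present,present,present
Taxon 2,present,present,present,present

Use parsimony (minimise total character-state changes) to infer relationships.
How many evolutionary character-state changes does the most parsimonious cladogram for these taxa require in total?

The outgroup has state 'absent' for every character, so 'present' is the derived state throughout.
C1: derived state 'present' in Taxon 1, Taxon 2, and Taxon 7 only — synapomorphy for {Taxon 1, Taxon 2, Taxon 7}.
C2: derived state 'present' in Taxon 1 and Taxon 2 only — synapomorphy for {Taxon 1, Taxon 2}.
Only Taxon 1, Taxon 2, Taxon 3, and Taxon 7 show the derived state 'present' for C3, supporting them as a clade.
All ingroup taxa share the derived state 'present' for C4; it defines the ingroup but does not resolve relationships within it.
Most parsimonious ingroup topology: (((Taxon 7,(Taxon 1,Taxon 2)),Taxon 3),Taxon 6).
Changes per character on this tree: C1: 1; C2: 1; C3: 1; C4: 1.
Total = 4.

4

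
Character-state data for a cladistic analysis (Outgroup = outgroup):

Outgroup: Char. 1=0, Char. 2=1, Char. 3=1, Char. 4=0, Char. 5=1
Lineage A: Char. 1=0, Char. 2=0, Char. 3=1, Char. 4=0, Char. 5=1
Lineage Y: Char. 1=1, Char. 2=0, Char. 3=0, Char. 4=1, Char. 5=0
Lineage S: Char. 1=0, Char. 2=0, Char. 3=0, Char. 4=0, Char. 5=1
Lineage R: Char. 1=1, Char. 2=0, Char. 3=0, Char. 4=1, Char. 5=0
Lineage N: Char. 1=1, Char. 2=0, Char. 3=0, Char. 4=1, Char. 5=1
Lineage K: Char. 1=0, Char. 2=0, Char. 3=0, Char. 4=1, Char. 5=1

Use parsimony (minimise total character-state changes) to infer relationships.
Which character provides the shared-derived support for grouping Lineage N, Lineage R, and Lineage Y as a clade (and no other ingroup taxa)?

Character polarity is set by the outgroup: the derived state is whichever differs from the outgroup's state, so for Char. 2, Char. 3, Char. 5 the derived state is '0', and for the remaining characters it is '1'.
Only Lineage N, Lineage R, and Lineage Y show the derived state '1' for Char. 1, supporting them as a clade.
Char. 2 (derived state '0') is shared by all ingroup taxa — unites the whole ingroup.
Char. 3 (derived state '0') is shared by Lineage K, Lineage N, Lineage R, Lineage S, and Lineage Y — a synapomorphy uniting that clade.
Char. 4 (derived state '1') is shared by Lineage K, Lineage N, Lineage R, and Lineage Y — a synapomorphy uniting that clade.
Char. 5 (derived state '0') is shared by Lineage R and Lineage Y — a synapomorphy uniting that clade.
Most parsimonious ingroup topology: (Lineage A,((((Lineage Y,Lineage R),Lineage N),Lineage K),Lineage S)).
The clade {Lineage N, Lineage R, Lineage Y} is supported by Char. 1: its derived state '1' occurs in exactly those taxa and in no other taxon (including the outgroup).

Char. 1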